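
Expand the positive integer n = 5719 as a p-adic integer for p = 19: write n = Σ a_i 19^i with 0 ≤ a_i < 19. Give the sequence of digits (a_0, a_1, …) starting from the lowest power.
(a_0, a_1, …) = (0, 16, 15)

Repeated division by 19 gives the digits low-to-high: 5719 = 16·19^1 + 15·19^2. Digit sequence: (0, 16, 15).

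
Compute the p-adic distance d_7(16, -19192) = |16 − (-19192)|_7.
d_7(16, -19192) = 1/2401

Step 1 — x − y = 16 − (-19192) = 19208. Step 2 — v_7(19208) = 4 (factor: 19208 = (7^4 · 8); the sign does not affect v_p). Step 3 — |x − y|_7 = 7^{-4} = 1/2401.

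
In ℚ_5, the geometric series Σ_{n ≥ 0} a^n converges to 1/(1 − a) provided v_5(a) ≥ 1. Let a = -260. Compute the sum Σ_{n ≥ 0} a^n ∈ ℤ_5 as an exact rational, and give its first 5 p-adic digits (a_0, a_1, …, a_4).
Σ a^n = 1/(1 − a) = 1/261;  first 5 digits = (1, 3, 3, 0, 2)

v_5(a) = 1 ≥ 1, so the series converges in ℤ_5 to 1/(1 − a) = 1/(1 − (-260)) = 1/261. Expand this rational in ℤ_5: compute digits iteratively via d_i = x_i mod 5, x_{i+1} = (x_i − d_i)/5. The first 5 digits are (1, 3, 3, 0, 2).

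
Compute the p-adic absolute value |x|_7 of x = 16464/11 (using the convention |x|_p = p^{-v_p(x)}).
|16464/11|_7 = 1/343

Step 1 — compute v_7(x) by factoring powers of 7 out of the numerator and denominator: v_7(16464/11) = 3. Step 2 — apply |x|_p = p^{-v_p(x)} = 7^{-3} = 1/343.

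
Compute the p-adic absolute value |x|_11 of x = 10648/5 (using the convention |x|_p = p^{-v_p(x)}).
|10648/5|_11 = 1/1331

Step 1 — compute v_11(x) by factoring powers of 11 out of the numerator and denominator: v_11(10648/5) = 3. Step 2 — apply |x|_p = p^{-v_p(x)} = 11^{-3} = 1/1331.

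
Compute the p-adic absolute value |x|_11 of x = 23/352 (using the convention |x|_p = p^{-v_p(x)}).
|23/352|_11 = 11

Step 1 — compute v_11(x) by factoring powers of 11 out of the numerator and denominator: v_11(23/352) = -1. Step 2 — apply |x|_p = p^{-v_p(x)} = 11^{1} = 11.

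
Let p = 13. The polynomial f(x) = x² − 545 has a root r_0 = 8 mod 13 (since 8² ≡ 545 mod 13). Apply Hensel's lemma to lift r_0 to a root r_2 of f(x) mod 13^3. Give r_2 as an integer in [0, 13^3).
r_2 = 1971 (mod 2197)

Hensel's recurrence: r_{i+1} = r_i − f(r_i)·(f′(r_i))^{-1} mod 13^{i+2}, with f′(x) = 2x. Iterate:
  r_0 = 8 (mod 13)
  r_1 = 112 (mod 169)
  r_2 = 1971 (mod 2197)
Final: r_2 = 1971, and one checks f(r_2) ≡ 0 mod 13^3.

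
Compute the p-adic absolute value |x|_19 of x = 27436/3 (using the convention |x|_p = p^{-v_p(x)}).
|27436/3|_19 = 1/6859

Step 1 — compute v_19(x) by factoring powers of 19 out of the numerator and denominator: v_19(27436/3) = 3. Step 2 — apply |x|_p = p^{-v_p(x)} = 19^{-3} = 1/6859.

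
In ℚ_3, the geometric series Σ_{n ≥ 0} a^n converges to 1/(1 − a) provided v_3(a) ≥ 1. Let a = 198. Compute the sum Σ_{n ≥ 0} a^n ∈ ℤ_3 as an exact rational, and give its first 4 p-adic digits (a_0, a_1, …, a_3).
Σ a^n = 1/(1 − a) = -1/197;  first 4 digits = (1, 0, 1, 1)

v_3(a) = 2 ≥ 1, so the series converges in ℤ_3 to 1/(1 − a) = 1/(1 − 198) = -1/197. Expand this rational in ℤ_3: compute digits iteratively via d_i = x_i mod 3, x_{i+1} = (x_i − d_i)/3. The first 4 digits are (1, 0, 1, 1).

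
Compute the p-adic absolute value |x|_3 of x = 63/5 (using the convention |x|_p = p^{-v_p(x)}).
|63/5|_3 = 1/9

Step 1 — compute v_3(x) by factoring powers of 3 out of the numerator and denominator: v_3(63/5) = 2. Step 2 — apply |x|_p = p^{-v_p(x)} = 3^{-2} = 1/9.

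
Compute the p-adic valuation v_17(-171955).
v_17(-171955) = 3

v_17(n) is the largest exponent k such that 17^k divides n. Factor out: -171955 = -17^3 · 35. (Sign doesn't affect v_p.) So v_17(-171955) = 3.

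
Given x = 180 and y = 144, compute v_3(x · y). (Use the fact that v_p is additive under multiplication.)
v_3(25920) = 4

v_p(x) = 2 (factor: 180 = 3^2 · 20); v_p(y) = 2 (factor: 144 = 3^2 · 16). Additivity: v_p(xy) = v_p(x) + v_p(y) = 2 + 2 = 4. (Direct check: xy = 25920 = 3^4 · (320).)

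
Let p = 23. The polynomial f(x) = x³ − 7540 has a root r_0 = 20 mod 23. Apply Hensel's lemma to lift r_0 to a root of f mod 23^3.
r_2 = 6253 (mod 12167)

Hensel: r_{i+1} = r_i − f(r_i)/f′(r_i) mod 23^{i+2}, where f′(x) = 3x². Iterate:
  r_0 = 20 (mod 23)
  r_1 = 434 (mod 529)
  r_2 = 6253 (mod 12167)
Final: r = 6253 with f(r) ≡ 0 mod 23^3.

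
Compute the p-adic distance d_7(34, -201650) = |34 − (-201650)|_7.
d_7(34, -201650) = 1/16807

Step 1 — x − y = 34 − (-201650) = 201684. Step 2 — v_7(201684) = 5 (factor: 201684 = (7^5 · 12); the sign does not affect v_p). Step 3 — |x − y|_7 = 7^{-5} = 1/16807.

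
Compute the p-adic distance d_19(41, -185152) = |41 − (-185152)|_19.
d_19(41, -185152) = 1/6859

Step 1 — x − y = 41 − (-185152) = 185193. Step 2 — v_19(185193) = 3 (factor: 185193 = (19^3 · 27); the sign does not affect v_p). Step 3 — |x − y|_19 = 19^{-3} = 1/6859.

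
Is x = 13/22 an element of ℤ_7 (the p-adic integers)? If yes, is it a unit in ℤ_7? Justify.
x ∈ ℤ_7^× (unit); v_7(x) = 0

ℤ_7 = {x ∈ ℚ_7 : v_7(x) ≥ 0} and ℤ_7^× = {x ∈ ℤ_7 : v_7(x) = 0}. Here v_7(13/22) = v_7(num) − v_7(den) = 0; compare against these criteria.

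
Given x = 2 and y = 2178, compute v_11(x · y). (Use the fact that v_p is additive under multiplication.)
v_11(4356) = 2

v_p(x) = 0 (factor: 2 = 11^0 · 2); v_p(y) = 2 (factor: 2178 = 11^2 · 18). Additivity: v_p(xy) = v_p(x) + v_p(y) = 0 + 2 = 2. (Direct check: xy = 4356 = 11^2 · (36).)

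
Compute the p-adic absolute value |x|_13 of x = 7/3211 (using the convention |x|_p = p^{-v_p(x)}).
|7/3211|_13 = 169

Step 1 — compute v_13(x) by factoring powers of 13 out of the numerator and denominator: v_13(7/3211) = -2. Step 2 — apply |x|_p = p^{-v_p(x)} = 13^{2} = 169.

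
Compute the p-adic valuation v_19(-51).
v_19(-51) = 0

v_19(n) is the largest exponent k such that 19^k divides n. Factor out: -51 = -19^0 · 51. (Sign doesn't affect v_p.) So v_19(-51) = 0.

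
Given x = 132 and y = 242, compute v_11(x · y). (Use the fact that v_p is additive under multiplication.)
v_11(31944) = 3

v_p(x) = 1 (factor: 132 = 11^1 · 12); v_p(y) = 2 (factor: 242 = 11^2 · 2). Additivity: v_p(xy) = v_p(x) + v_p(y) = 1 + 2 = 3. (Direct check: xy = 31944 = 11^3 · (24).)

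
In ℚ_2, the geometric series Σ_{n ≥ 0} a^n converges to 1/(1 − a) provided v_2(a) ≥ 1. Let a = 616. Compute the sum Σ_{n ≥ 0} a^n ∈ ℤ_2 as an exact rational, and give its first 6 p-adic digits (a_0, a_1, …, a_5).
Σ a^n = 1/(1 − a) = -1/615;  first 6 digits = (1, 0, 0, 1, 0, 1)

v_2(a) = 3 ≥ 1, so the series converges in ℤ_2 to 1/(1 − a) = 1/(1 − 616) = -1/615. Expand this rational in ℤ_2: compute digits iteratively via d_i = x_i mod 2, x_{i+1} = (x_i − d_i)/2. The first 6 digits are (1, 0, 0, 1, 0, 1).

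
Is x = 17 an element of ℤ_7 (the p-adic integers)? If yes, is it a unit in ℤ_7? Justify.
x ∈ ℤ_7^× (unit); v_7(x) = 0

ℤ_7 = {x ∈ ℚ_7 : v_7(x) ≥ 0} and ℤ_7^× = {x ∈ ℤ_7 : v_7(x) = 0}. Here v_7(17) = v_7(num) − v_7(den) = 0; compare against these criteria.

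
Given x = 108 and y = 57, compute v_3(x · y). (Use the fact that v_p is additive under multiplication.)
v_3(6156) = 4

v_p(x) = 3 (factor: 108 = 3^3 · 4); v_p(y) = 1 (factor: 57 = 3^1 · 19). Additivity: v_p(xy) = v_p(x) + v_p(y) = 3 + 1 = 4. (Direct check: xy = 6156 = 3^4 · (76).)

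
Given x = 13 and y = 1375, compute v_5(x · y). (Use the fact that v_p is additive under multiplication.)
v_5(17875) = 3

v_p(x) = 0 (factor: 13 = 5^0 · 13); v_p(y) = 3 (factor: 1375 = 5^3 · 11). Additivity: v_p(xy) = v_p(x) + v_p(y) = 0 + 3 = 3. (Direct check: xy = 17875 = 5^3 · (143).)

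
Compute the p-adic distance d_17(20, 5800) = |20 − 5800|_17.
d_17(20, 5800) = 1/289

Step 1 — x − y = 20 − 5800 = -5780. Step 2 — v_17(-5780) = 2 (factor: -5780 = −(17^2 · 20); the sign does not affect v_p). Step 3 — |x − y|_17 = 17^{-2} = 1/289.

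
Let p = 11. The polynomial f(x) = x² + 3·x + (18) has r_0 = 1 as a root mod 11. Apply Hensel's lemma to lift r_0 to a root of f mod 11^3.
r_2 = 408 (mod 1331)

Hensel: r_{i+1} = r_i − f(r_i)·(f′(r_i))^{-1} mod 11^{i+2}, f′(x) = 2x + 3. Iterate:
  r_0 = 1 (mod 11)
  r_1 = 45 (mod 121)
  r_2 = 408 (mod 1331)
Final: r = 408 satisfies f(r) ≡ 0 mod 11^3.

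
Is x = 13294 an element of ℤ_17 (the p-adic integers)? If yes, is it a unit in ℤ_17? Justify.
x ∈ ℤ_17 but not a unit; v_17(x) = 2 > 0

ℤ_17 = {x ∈ ℚ_17 : v_17(x) ≥ 0} and ℤ_17^× = {x ∈ ℤ_17 : v_17(x) = 0}. Here v_17(13294) = v_17(num) − v_17(den) = 2; compare against these criteria.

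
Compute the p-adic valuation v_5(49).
v_5(49) = 0

v_5(n) is the largest exponent k such that 5^k divides n. Factor out: 49 = 5^0 · 49. (Sign doesn't affect v_p.) So v_5(49) = 0.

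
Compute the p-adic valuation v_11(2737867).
v_11(2737867) = 5

v_11(n) is the largest exponent k such that 11^k divides n. Factor out: 2737867 = 11^5 · 17. (Sign doesn't affect v_p.) So v_11(2737867) = 5.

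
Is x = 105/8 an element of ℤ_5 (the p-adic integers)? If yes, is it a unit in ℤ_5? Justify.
x ∈ ℤ_5 but not a unit; v_5(x) = 1 > 0

ℤ_5 = {x ∈ ℚ_5 : v_5(x) ≥ 0} and ℤ_5^× = {x ∈ ℤ_5 : v_5(x) = 0}. Here v_5(105/8) = v_5(num) − v_5(den) = 1; compare against these criteria.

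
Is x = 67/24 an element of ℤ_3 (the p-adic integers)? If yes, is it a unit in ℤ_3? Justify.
x ∉ ℤ_3 (v_3(x) = -1 < 0)

ℤ_3 = {x ∈ ℚ_3 : v_3(x) ≥ 0} and ℤ_3^× = {x ∈ ℤ_3 : v_3(x) = 0}. Here v_3(67/24) = v_3(num) − v_3(den) = -1; compare against these criteria.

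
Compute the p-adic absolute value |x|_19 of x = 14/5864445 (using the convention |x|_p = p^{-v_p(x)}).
|14/5864445|_19 = 130321

Step 1 — compute v_19(x) by factoring powers of 19 out of the numerator and denominator: v_19(14/5864445) = -4. Step 2 — apply |x|_p = p^{-v_p(x)} = 19^{4} = 130321.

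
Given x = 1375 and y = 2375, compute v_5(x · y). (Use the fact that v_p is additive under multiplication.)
v_5(3265625) = 6

v_p(x) = 3 (factor: 1375 = 5^3 · 11); v_p(y) = 3 (factor: 2375 = 5^3 · 19). Additivity: v_p(xy) = v_p(x) + v_p(y) = 3 + 3 = 6. (Direct check: xy = 3265625 = 5^6 · (209).)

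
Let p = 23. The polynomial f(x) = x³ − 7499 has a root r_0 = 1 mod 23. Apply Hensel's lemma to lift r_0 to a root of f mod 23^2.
r_1 = 208 (mod 529)

Hensel: r_{i+1} = r_i − f(r_i)/f′(r_i) mod 23^{i+2}, where f′(x) = 3x². Iterate:
  r_0 = 1 (mod 23)
  r_1 = 208 (mod 529)
Final: r = 208 with f(r) ≡ 0 mod 23^2.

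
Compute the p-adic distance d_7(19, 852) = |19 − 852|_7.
d_7(19, 852) = 1/49

Step 1 — x − y = 19 − 852 = -833. Step 2 — v_7(-833) = 2 (factor: -833 = −(7^2 · 17); the sign does not affect v_p). Step 3 — |x − y|_7 = 7^{-2} = 1/49.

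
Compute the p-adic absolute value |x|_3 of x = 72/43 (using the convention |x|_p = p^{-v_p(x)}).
|72/43|_3 = 1/9

Step 1 — compute v_3(x) by factoring powers of 3 out of the numerator and denominator: v_3(72/43) = 2. Step 2 — apply |x|_p = p^{-v_p(x)} = 3^{-2} = 1/9.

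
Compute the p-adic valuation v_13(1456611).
v_13(1456611) = 4

v_13(n) is the largest exponent k such that 13^k divides n. Factor out: 1456611 = 13^4 · 51. (Sign doesn't affect v_p.) So v_13(1456611) = 4.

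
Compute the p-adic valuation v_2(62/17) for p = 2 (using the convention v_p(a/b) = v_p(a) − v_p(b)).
v_2(62/17) = 1

Factor powers of 2 from the numerator and denominator of the reduced fraction: 62 = 2^1 · 31 and 17 = 2^0 · 17. Apply v_p(a/b) = v_p(a) − v_p(b): v_2(62/17) = 1 − 0 = 1.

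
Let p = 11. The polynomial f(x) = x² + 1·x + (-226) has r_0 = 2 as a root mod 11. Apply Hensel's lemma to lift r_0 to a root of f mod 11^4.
r_3 = 10573 (mod 14641)

Hensel: r_{i+1} = r_i − f(r_i)·(f′(r_i))^{-1} mod 11^{i+2}, f′(x) = 2x + 1. Iterate:
  r_0 = 2 (mod 11)
  r_1 = 46 (mod 121)
  r_2 = 1256 (mod 1331)
  r_3 = 10573 (mod 14641)
Final: r = 10573 satisfies f(r) ≡ 0 mod 11^4.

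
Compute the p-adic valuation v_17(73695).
v_17(73695) = 3

v_17(n) is the largest exponent k such that 17^k divides n. Factor out: 73695 = 17^3 · 15. (Sign doesn't affect v_p.) So v_17(73695) = 3.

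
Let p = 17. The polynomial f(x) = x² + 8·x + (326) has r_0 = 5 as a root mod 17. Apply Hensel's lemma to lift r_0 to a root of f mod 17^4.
r_3 = 69552 (mod 83521)

Hensel: r_{i+1} = r_i − f(r_i)·(f′(r_i))^{-1} mod 17^{i+2}, f′(x) = 2x + 8. Iterate:
  r_0 = 5 (mod 17)
  r_1 = 192 (mod 289)
  r_2 = 770 (mod 4913)
  r_3 = 69552 (mod 83521)
Final: r = 69552 satisfies f(r) ≡ 0 mod 17^4.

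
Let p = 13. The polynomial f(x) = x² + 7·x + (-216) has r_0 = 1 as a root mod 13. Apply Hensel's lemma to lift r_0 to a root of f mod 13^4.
r_3 = 24623 (mod 28561)

Hensel: r_{i+1} = r_i − f(r_i)·(f′(r_i))^{-1} mod 13^{i+2}, f′(x) = 2x + 7. Iterate:
  r_0 = 1 (mod 13)
  r_1 = 118 (mod 169)
  r_2 = 456 (mod 2197)
  r_3 = 24623 (mod 28561)
Final: r = 24623 satisfies f(r) ≡ 0 mod 13^4.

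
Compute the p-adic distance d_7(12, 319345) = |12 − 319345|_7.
d_7(12, 319345) = 1/16807

Step 1 — x − y = 12 − 319345 = -319333. Step 2 — v_7(-319333) = 5 (factor: -319333 = −(7^5 · 19); the sign does not affect v_p). Step 3 — |x − y|_7 = 7^{-5} = 1/16807.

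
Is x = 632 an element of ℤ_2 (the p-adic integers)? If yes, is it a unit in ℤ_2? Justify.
x ∈ ℤ_2 but not a unit; v_2(x) = 3 > 0

ℤ_2 = {x ∈ ℚ_2 : v_2(x) ≥ 0} and ℤ_2^× = {x ∈ ℤ_2 : v_2(x) = 0}. Here v_2(632) = v_2(num) − v_2(den) = 3; compare against these criteria.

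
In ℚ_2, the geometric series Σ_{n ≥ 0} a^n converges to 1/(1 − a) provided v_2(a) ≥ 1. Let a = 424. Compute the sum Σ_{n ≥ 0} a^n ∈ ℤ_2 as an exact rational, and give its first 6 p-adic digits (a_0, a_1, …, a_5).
Σ a^n = 1/(1 − a) = -1/423;  first 6 digits = (1, 0, 0, 1, 0, 1)

v_2(a) = 3 ≥ 1, so the series converges in ℤ_2 to 1/(1 − a) = 1/(1 − 424) = -1/423. Expand this rational in ℤ_2: compute digits iteratively via d_i = x_i mod 2, x_{i+1} = (x_i − d_i)/2. The first 6 digits are (1, 0, 0, 1, 0, 1).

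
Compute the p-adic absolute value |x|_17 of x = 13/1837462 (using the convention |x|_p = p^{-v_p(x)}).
|13/1837462|_17 = 83521

Step 1 — compute v_17(x) by factoring powers of 17 out of the numerator and denominator: v_17(13/1837462) = -4. Step 2 — apply |x|_p = p^{-v_p(x)} = 17^{4} = 83521.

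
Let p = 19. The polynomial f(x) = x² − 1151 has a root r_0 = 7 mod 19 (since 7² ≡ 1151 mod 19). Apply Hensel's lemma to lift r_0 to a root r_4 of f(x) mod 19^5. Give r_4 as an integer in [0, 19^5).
r_4 = 398475 (mod 2476099)

Hensel's recurrence: r_{i+1} = r_i − f(r_i)·(f′(r_i))^{-1} mod 19^{i+2}, with f′(x) = 2x. Iterate:
  r_0 = 7 (mod 19)
  r_1 = 292 (mod 361)
  r_2 = 653 (mod 6859)
  r_3 = 7512 (mod 130321)
  r_4 = 398475 (mod 2476099)
Final: r_4 = 398475, and one checks f(r_4) ≡ 0 mod 19^5.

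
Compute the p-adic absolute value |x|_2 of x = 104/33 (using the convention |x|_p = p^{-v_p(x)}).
|104/33|_2 = 1/8

Step 1 — compute v_2(x) by factoring powers of 2 out of the numerator and denominator: v_2(104/33) = 3. Step 2 — apply |x|_p = p^{-v_p(x)} = 2^{-3} = 1/8.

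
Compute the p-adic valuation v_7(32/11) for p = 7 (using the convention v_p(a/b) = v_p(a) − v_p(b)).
v_7(32/11) = 0

Factor powers of 7 from the numerator and denominator of the reduced fraction: 32 = 7^0 · 32 and 11 = 7^0 · 11. Apply v_p(a/b) = v_p(a) − v_p(b): v_7(32/11) = 0 − 0 = 0.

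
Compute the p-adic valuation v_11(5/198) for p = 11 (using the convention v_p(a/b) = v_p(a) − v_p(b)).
v_11(5/198) = -1

Factor powers of 11 from the numerator and denominator of the reduced fraction: 5 = 11^0 · 5 and 198 = 11^1 · 18. Apply v_p(a/b) = v_p(a) − v_p(b): v_11(5/198) = 0 − 1 = -1.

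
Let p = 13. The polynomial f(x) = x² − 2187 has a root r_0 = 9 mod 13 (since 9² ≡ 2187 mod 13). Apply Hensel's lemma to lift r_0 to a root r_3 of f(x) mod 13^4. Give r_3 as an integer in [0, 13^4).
r_3 = 9252 (mod 28561)

Hensel's recurrence: r_{i+1} = r_i − f(r_i)·(f′(r_i))^{-1} mod 13^{i+2}, with f′(x) = 2x. Iterate:
  r_0 = 9 (mod 13)
  r_1 = 126 (mod 169)
  r_2 = 464 (mod 2197)
  r_3 = 9252 (mod 28561)
Final: r_3 = 9252, and one checks f(r_3) ≡ 0 mod 13^4.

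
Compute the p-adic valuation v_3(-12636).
v_3(-12636) = 5

v_3(n) is the largest exponent k such that 3^k divides n. Factor out: -12636 = -3^5 · 52. (Sign doesn't affect v_p.) So v_3(-12636) = 5.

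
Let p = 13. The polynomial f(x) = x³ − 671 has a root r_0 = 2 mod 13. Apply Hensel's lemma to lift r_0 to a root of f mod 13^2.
r_1 = 15 (mod 169)

Hensel: r_{i+1} = r_i − f(r_i)/f′(r_i) mod 13^{i+2}, where f′(x) = 3x². Iterate:
  r_0 = 2 (mod 13)
  r_1 = 15 (mod 169)
Final: r = 15 with f(r) ≡ 0 mod 13^2.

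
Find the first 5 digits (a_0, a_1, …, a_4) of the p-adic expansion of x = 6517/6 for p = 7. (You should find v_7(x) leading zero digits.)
(a_0, …, a_4) = (0, 0, 0, 2, 6)

v_7(6517/6) = 3, so a_0 = ... = a_2 = 0. Factor out: x = 7^3 · u with u = 19/6 a unit in ℤ_7. Expand u iteratively via a_{v+i} = u_i mod 7, u_{i+1} = (u_i − a_{v+i})/7:
  u_0 = 19/6;  a_3 = 2;  u_1 = (u_0 − 2)/7 = 1/6
  u_1 = 1/6;  a_4 = 6;  u_2 = (u_1 − 6)/7 = -5/6
Digits: (0, 0, 0, 2, 6).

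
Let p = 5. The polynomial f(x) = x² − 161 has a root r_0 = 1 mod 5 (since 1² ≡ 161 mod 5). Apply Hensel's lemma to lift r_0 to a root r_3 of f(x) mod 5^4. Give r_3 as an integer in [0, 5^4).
r_3 = 381 (mod 625)

Hensel's recurrence: r_{i+1} = r_i − f(r_i)·(f′(r_i))^{-1} mod 5^{i+2}, with f′(x) = 2x. Iterate:
  r_0 = 1 (mod 5)
  r_1 = 6 (mod 25)
  r_2 = 6 (mod 125)
  r_3 = 381 (mod 625)
Final: r_3 = 381, and one checks f(r_3) ≡ 0 mod 5^4.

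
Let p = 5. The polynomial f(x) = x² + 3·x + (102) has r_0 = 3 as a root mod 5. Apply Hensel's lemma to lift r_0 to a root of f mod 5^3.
r_2 = 98 (mod 125)

Hensel: r_{i+1} = r_i − f(r_i)·(f′(r_i))^{-1} mod 5^{i+2}, f′(x) = 2x + 3. Iterate:
  r_0 = 3 (mod 5)
  r_1 = 23 (mod 25)
  r_2 = 98 (mod 125)
Final: r = 98 satisfies f(r) ≡ 0 mod 5^3.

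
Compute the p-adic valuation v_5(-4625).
v_5(-4625) = 3

v_5(n) is the largest exponent k such that 5^k divides n. Factor out: -4625 = -5^3 · 37. (Sign doesn't affect v_p.) So v_5(-4625) = 3.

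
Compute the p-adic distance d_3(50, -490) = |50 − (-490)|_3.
d_3(50, -490) = 1/27

Step 1 — x − y = 50 − (-490) = 540. Step 2 — v_3(540) = 3 (factor: 540 = (3^3 · 20); the sign does not affect v_p). Step 3 — |x − y|_3 = 3^{-3} = 1/27.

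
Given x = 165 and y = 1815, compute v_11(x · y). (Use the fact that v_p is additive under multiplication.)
v_11(299475) = 3

v_p(x) = 1 (factor: 165 = 11^1 · 15); v_p(y) = 2 (factor: 1815 = 11^2 · 15). Additivity: v_p(xy) = v_p(x) + v_p(y) = 1 + 2 = 3. (Direct check: xy = 299475 = 11^3 · (225).)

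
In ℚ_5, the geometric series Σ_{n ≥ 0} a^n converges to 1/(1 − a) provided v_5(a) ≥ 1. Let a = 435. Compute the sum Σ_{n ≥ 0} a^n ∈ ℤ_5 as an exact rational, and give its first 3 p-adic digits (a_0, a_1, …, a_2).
Σ a^n = 1/(1 − a) = -1/434;  first 3 digits = (1, 2, 1)

v_5(a) = 1 ≥ 1, so the series converges in ℤ_5 to 1/(1 − a) = 1/(1 − 435) = -1/434. Expand this rational in ℤ_5: compute digits iteratively via d_i = x_i mod 5, x_{i+1} = (x_i − d_i)/5. The first 3 digits are (1, 2, 1).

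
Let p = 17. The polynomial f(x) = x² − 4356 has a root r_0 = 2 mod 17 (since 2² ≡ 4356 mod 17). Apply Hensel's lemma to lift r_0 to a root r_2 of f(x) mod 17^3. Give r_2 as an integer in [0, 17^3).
r_2 = 4847 (mod 4913)

Hensel's recurrence: r_{i+1} = r_i − f(r_i)·(f′(r_i))^{-1} mod 17^{i+2}, with f′(x) = 2x. Iterate:
  r_0 = 2 (mod 17)
  r_1 = 223 (mod 289)
  r_2 = 4847 (mod 4913)
Final: r_2 = 4847, and one checks f(r_2) ≡ 0 mod 17^3.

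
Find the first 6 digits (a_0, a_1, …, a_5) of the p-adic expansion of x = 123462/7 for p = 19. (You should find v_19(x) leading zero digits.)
(a_0, …, a_5) = (0, 0, 0, 8, 16, 10)

v_19(123462/7) = 3, so a_0 = ... = a_2 = 0. Factor out: x = 19^3 · u with u = 18/7 a unit in ℤ_19. Expand u iteratively via a_{v+i} = u_i mod 19, u_{i+1} = (u_i − a_{v+i})/19:
  u_0 = 18/7;  a_3 = 8;  u_1 = (u_0 − 8)/19 = -2/7
  u_1 = -2/7;  a_4 = 16;  u_2 = (u_1 − 16)/19 = -6/7
  u_2 = -6/7;  a_5 = 10;  u_3 = (u_2 − 10)/19 = -4/7
Digits: (0, 0, 0, 8, 16, 10).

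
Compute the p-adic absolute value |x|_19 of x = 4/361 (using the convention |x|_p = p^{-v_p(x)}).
|4/361|_19 = 361

Step 1 — compute v_19(x) by factoring powers of 19 out of the numerator and denominator: v_19(4/361) = -2. Step 2 — apply |x|_p = p^{-v_p(x)} = 19^{2} = 361.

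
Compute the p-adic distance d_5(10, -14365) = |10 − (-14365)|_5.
d_5(10, -14365) = 1/625

Step 1 — x − y = 10 − (-14365) = 14375. Step 2 — v_5(14375) = 4 (factor: 14375 = (5^4 · 23); the sign does not affect v_p). Step 3 — |x − y|_5 = 5^{-4} = 1/625.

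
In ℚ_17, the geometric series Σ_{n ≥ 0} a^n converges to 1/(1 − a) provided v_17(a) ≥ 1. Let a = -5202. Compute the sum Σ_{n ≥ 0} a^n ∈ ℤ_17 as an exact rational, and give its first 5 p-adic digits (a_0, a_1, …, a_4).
Σ a^n = 1/(1 − a) = 1/5203;  first 5 digits = (1, 0, 16, 15, 0)

v_17(a) = 2 ≥ 1, so the series converges in ℤ_17 to 1/(1 − a) = 1/(1 − (-5202)) = 1/5203. Expand this rational in ℤ_17: compute digits iteratively via d_i = x_i mod 17, x_{i+1} = (x_i − d_i)/17. The first 5 digits are (1, 0, 16, 15, 0).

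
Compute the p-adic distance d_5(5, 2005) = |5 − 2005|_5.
d_5(5, 2005) = 1/125

Step 1 — x − y = 5 − 2005 = -2000. Step 2 — v_5(-2000) = 3 (factor: -2000 = −(5^3 · 16); the sign does not affect v_p). Step 3 — |x − y|_5 = 5^{-3} = 1/125.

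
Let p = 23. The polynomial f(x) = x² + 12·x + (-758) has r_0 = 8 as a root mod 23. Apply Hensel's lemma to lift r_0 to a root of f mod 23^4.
r_3 = 132695 (mod 279841)

Hensel: r_{i+1} = r_i − f(r_i)·(f′(r_i))^{-1} mod 23^{i+2}, f′(x) = 2x + 12. Iterate:
  r_0 = 8 (mod 23)
  r_1 = 445 (mod 529)
  r_2 = 11025 (mod 12167)
  r_3 = 132695 (mod 279841)
Final: r = 132695 satisfies f(r) ≡ 0 mod 23^4.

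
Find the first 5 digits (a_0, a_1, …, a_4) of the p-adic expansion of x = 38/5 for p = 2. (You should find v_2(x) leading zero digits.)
(a_0, …, a_4) = (0, 1, 1, 1, 0)

v_2(38/5) = 1, so a_0 = ... = a_0 = 0. Factor out: x = 2^1 · u with u = 19/5 a unit in ℤ_2. Expand u iteratively via a_{v+i} = u_i mod 2, u_{i+1} = (u_i − a_{v+i})/2:
  u_0 = 19/5;  a_1 = 1;  u_1 = (u_0 − 1)/2 = 7/5
  u_1 = 7/5;  a_2 = 1;  u_2 = (u_1 − 1)/2 = 1/5
  u_2 = 1/5;  a_3 = 1;  u_3 = (u_2 − 1)/2 = -2/5
  u_3 = -2/5;  a_4 = 0;  u_4 = (u_3 − 0)/2 = -1/5
Digits: (0, 1, 1, 1, 0).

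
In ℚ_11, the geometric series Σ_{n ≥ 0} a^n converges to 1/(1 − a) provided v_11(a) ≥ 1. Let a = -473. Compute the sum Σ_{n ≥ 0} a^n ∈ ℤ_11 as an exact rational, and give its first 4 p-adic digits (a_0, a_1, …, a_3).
Σ a^n = 1/(1 − a) = 1/474;  first 4 digits = (1, 1, 8, 3)

v_11(a) = 1 ≥ 1, so the series converges in ℤ_11 to 1/(1 − a) = 1/(1 − (-473)) = 1/474. Expand this rational in ℤ_11: compute digits iteratively via d_i = x_i mod 11, x_{i+1} = (x_i − d_i)/11. The first 4 digits are (1, 1, 8, 3).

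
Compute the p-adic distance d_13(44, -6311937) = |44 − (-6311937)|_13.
d_13(44, -6311937) = 1/371293

Step 1 — x − y = 44 − (-6311937) = 6311981. Step 2 — v_13(6311981) = 5 (factor: 6311981 = (13^5 · 17); the sign does not affect v_p). Step 3 — |x − y|_13 = 13^{-5} = 1/371293.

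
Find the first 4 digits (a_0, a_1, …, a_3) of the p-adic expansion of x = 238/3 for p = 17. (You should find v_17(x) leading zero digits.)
(a_0, …, a_3) = (0, 16, 5, 11)

v_17(238/3) = 1, so a_0 = ... = a_0 = 0. Factor out: x = 17^1 · u with u = 14/3 a unit in ℤ_17. Expand u iteratively via a_{v+i} = u_i mod 17, u_{i+1} = (u_i − a_{v+i})/17:
  u_0 = 14/3;  a_1 = 16;  u_1 = (u_0 − 16)/17 = -2/3
  u_1 = -2/3;  a_2 = 5;  u_2 = (u_1 − 5)/17 = -1/3
  u_2 = -1/3;  a_3 = 11;  u_3 = (u_2 − 11)/17 = -2/3
Digits: (0, 16, 5, 11).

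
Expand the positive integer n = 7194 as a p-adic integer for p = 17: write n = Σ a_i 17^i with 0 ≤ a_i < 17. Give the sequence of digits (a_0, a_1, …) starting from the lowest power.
(a_0, a_1, …) = (3, 15, 7, 1)

Repeated division by 17 gives the digits low-to-high: 7194 = 3 + 15·17^1 + 7·17^2 + 1·17^3. Digit sequence: (3, 15, 7, 1).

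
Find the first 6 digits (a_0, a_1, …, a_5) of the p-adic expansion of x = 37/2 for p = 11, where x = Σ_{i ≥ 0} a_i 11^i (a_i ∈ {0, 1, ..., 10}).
(a_0, …, a_5) = (2, 7, 5, 5, 5, 5)

v_11(37/2) = 0 (numerator and denominator both coprime to 11), so x ∈ ℤ_11^×. Compute digits iteratively via a_i = x_i mod 11, x_{i+1} = (x_i − a_i)/11, with x_0 = x:
  x_0 = 37/2;  a_0 = 2;  x_1 = (x_0 − 2)/11 = 3/2
  x_1 = 3/2;  a_1 = 7;  x_2 = (x_1 − 7)/11 = -1/2
  x_2 = -1/2;  a_2 = 5;  x_3 = (x_2 − 5)/11 = -1/2
  x_3 = -1/2;  a_3 = 5;  x_4 = (x_3 − 5)/11 = -1/2
  x_4 = -1/2;  a_4 = 5;  x_5 = (x_4 − 5)/11 = -1/2
  x_5 = -1/2;  a_5 = 5;  x_6 = (x_5 − 5)/11 = -1/2
Digits: (2, 7, 5, 5, 5, 5).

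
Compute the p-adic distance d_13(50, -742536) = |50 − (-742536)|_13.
d_13(50, -742536) = 1/371293

Step 1 — x − y = 50 − (-742536) = 742586. Step 2 — v_13(742586) = 5 (factor: 742586 = (13^5 · 2); the sign does not affect v_p). Step 3 — |x − y|_13 = 13^{-5} = 1/371293.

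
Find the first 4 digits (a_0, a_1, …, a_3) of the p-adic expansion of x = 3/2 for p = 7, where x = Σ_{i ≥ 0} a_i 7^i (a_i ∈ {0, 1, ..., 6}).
(a_0, …, a_3) = (5, 3, 3, 3)

v_7(3/2) = 0 (numerator and denominator both coprime to 7), so x ∈ ℤ_7^×. Compute digits iteratively via a_i = x_i mod 7, x_{i+1} = (x_i − a_i)/7, with x_0 = x:
  x_0 = 3/2;  a_0 = 5;  x_1 = (x_0 − 5)/7 = -1/2
  x_1 = -1/2;  a_1 = 3;  x_2 = (x_1 − 3)/7 = -1/2
  x_2 = -1/2;  a_2 = 3;  x_3 = (x_2 − 3)/7 = -1/2
  x_3 = -1/2;  a_3 = 3;  x_4 = (x_3 − 3)/7 = -1/2
Digits: (5, 3, 3, 3).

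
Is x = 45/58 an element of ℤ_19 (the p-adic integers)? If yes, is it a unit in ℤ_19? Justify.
x ∈ ℤ_19^× (unit); v_19(x) = 0

ℤ_19 = {x ∈ ℚ_19 : v_19(x) ≥ 0} and ℤ_19^× = {x ∈ ℤ_19 : v_19(x) = 0}. Here v_19(45/58) = v_19(num) − v_19(den) = 0; compare against these criteria.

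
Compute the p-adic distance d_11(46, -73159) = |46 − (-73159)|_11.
d_11(46, -73159) = 1/14641

Step 1 — x − y = 46 − (-73159) = 73205. Step 2 — v_11(73205) = 4 (factor: 73205 = (11^4 · 5); the sign does not affect v_p). Step 3 — |x − y|_11 = 11^{-4} = 1/14641.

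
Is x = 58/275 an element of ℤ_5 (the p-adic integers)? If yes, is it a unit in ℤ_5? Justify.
x ∉ ℤ_5 (v_5(x) = -2 < 0)

ℤ_5 = {x ∈ ℚ_5 : v_5(x) ≥ 0} and ℤ_5^× = {x ∈ ℤ_5 : v_5(x) = 0}. Here v_5(58/275) = v_5(num) − v_5(den) = -2; compare against these criteria.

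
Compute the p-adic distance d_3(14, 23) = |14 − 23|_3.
d_3(14, 23) = 1/9

Step 1 — x − y = 14 − 23 = -9. Step 2 — v_3(-9) = 2 (factor: -9 = −(3^2 · 1); the sign does not affect v_p). Step 3 — |x − y|_3 = 3^{-2} = 1/9.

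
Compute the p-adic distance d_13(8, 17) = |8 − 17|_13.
d_13(8, 17) = 1

Step 1 — x − y = 8 − 17 = -9. Step 2 — v_13(-9) = 0 (factor: -9 = −(13^0 · 9); the sign does not affect v_p). Step 3 — |x − y|_13 = 13^{0} = 1.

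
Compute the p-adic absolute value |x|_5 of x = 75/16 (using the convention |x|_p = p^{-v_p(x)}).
|75/16|_5 = 1/25

Step 1 — compute v_5(x) by factoring powers of 5 out of the numerator and denominator: v_5(75/16) = 2. Step 2 — apply |x|_p = p^{-v_p(x)} = 5^{-2} = 1/25.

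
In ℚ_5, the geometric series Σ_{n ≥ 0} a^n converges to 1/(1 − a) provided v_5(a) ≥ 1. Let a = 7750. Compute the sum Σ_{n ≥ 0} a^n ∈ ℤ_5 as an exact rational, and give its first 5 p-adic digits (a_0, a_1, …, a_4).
Σ a^n = 1/(1 − a) = -1/7749;  first 5 digits = (1, 0, 0, 2, 2)

v_5(a) = 3 ≥ 1, so the series converges in ℤ_5 to 1/(1 − a) = 1/(1 − 7750) = -1/7749. Expand this rational in ℤ_5: compute digits iteratively via d_i = x_i mod 5, x_{i+1} = (x_i − d_i)/5. The first 5 digits are (1, 0, 0, 2, 2).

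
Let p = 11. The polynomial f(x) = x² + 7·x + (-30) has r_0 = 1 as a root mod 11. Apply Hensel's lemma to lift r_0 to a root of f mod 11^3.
r_2 = 1321 (mod 1331)

Hensel: r_{i+1} = r_i − f(r_i)·(f′(r_i))^{-1} mod 11^{i+2}, f′(x) = 2x + 7. Iterate:
  r_0 = 1 (mod 11)
  r_1 = 111 (mod 121)
  r_2 = 1321 (mod 1331)
Final: r = 1321 satisfies f(r) ≡ 0 mod 11^3.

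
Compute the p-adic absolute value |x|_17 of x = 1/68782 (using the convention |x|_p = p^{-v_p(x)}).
|1/68782|_17 = 4913

Step 1 — compute v_17(x) by factoring powers of 17 out of the numerator and denominator: v_17(1/68782) = -3. Step 2 — apply |x|_p = p^{-v_p(x)} = 17^{3} = 4913.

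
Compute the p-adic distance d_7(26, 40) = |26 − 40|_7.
d_7(26, 40) = 1/7

Step 1 — x − y = 26 − 40 = -14. Step 2 — v_7(-14) = 1 (factor: -14 = −(7^1 · 2); the sign does not affect v_p). Step 3 — |x − y|_7 = 7^{-1} = 1/7.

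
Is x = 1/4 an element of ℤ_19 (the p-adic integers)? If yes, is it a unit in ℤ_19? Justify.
x ∈ ℤ_19^× (unit); v_19(x) = 0

ℤ_19 = {x ∈ ℚ_19 : v_19(x) ≥ 0} and ℤ_19^× = {x ∈ ℤ_19 : v_19(x) = 0}. Here v_19(1/4) = v_19(num) − v_19(den) = 0; compare against these criteria.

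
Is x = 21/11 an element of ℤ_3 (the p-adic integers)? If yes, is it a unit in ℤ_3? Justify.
x ∈ ℤ_3 but not a unit; v_3(x) = 1 > 0

ℤ_3 = {x ∈ ℚ_3 : v_3(x) ≥ 0} and ℤ_3^× = {x ∈ ℤ_3 : v_3(x) = 0}. Here v_3(21/11) = v_3(num) − v_3(den) = 1; compare against these criteria.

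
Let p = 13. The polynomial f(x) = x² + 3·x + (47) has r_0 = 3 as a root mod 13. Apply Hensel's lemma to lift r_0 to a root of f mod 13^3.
r_2 = 653 (mod 2197)

Hensel: r_{i+1} = r_i − f(r_i)·(f′(r_i))^{-1} mod 13^{i+2}, f′(x) = 2x + 3. Iterate:
  r_0 = 3 (mod 13)
  r_1 = 146 (mod 169)
  r_2 = 653 (mod 2197)
Final: r = 653 satisfies f(r) ≡ 0 mod 13^3.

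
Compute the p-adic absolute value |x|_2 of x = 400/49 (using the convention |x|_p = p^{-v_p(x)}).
|400/49|_2 = 1/16

Step 1 — compute v_2(x) by factoring powers of 2 out of the numerator and denominator: v_2(400/49) = 4. Step 2 — apply |x|_p = p^{-v_p(x)} = 2^{-4} = 1/16.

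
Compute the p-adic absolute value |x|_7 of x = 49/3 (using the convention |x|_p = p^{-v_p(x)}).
|49/3|_7 = 1/49

Step 1 — compute v_7(x) by factoring powers of 7 out of the numerator and denominator: v_7(49/3) = 2. Step 2 — apply |x|_p = p^{-v_p(x)} = 7^{-2} = 1/49.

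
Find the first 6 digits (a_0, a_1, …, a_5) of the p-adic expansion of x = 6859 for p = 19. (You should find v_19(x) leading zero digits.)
(a_0, …, a_5) = (0, 0, 0, 1, 0, 0)

v_19(6859) = 3, so a_0 = ... = a_2 = 0. Factor out: x = 19^3 · u with u = 1 a unit in ℤ_19. Expand u iteratively via a_{v+i} = u_i mod 19, u_{i+1} = (u_i − a_{v+i})/19:
  u_0 = 1;  a_3 = 1;  u_1 = (u_0 − 1)/19 = 0
  u_1 = 0;  a_4 = 0;  u_2 = (u_1 − 0)/19 = 0
  u_2 = 0;  a_5 = 0;  u_3 = (u_2 − 0)/19 = 0
Digits: (0, 0, 0, 1, 0, 0).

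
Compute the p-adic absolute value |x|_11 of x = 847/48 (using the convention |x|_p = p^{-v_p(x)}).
|847/48|_11 = 1/121

Step 1 — compute v_11(x) by factoring powers of 11 out of the numerator and denominator: v_11(847/48) = 2. Step 2 — apply |x|_p = p^{-v_p(x)} = 11^{-2} = 1/121.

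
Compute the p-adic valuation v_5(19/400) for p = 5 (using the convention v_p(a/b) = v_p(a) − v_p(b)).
v_5(19/400) = -2

Factor powers of 5 from the numerator and denominator of the reduced fraction: 19 = 5^0 · 19 and 400 = 5^2 · 16. Apply v_p(a/b) = v_p(a) − v_p(b): v_5(19/400) = 0 − 2 = -2.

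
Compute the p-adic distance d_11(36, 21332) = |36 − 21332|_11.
d_11(36, 21332) = 1/1331

Step 1 — x − y = 36 − 21332 = -21296. Step 2 — v_11(-21296) = 3 (factor: -21296 = −(11^3 · 16); the sign does not affect v_p). Step 3 — |x − y|_11 = 11^{-3} = 1/1331.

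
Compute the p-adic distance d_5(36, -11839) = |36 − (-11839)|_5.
d_5(36, -11839) = 1/625

Step 1 — x − y = 36 − (-11839) = 11875. Step 2 — v_5(11875) = 4 (factor: 11875 = (5^4 · 19); the sign does not affect v_p). Step 3 — |x − y|_5 = 5^{-4} = 1/625.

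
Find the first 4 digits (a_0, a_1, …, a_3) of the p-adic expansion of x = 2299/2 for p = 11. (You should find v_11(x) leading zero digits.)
(a_0, …, a_3) = (0, 0, 4, 6)

v_11(2299/2) = 2, so a_0 = ... = a_1 = 0. Factor out: x = 11^2 · u with u = 19/2 a unit in ℤ_11. Expand u iteratively via a_{v+i} = u_i mod 11, u_{i+1} = (u_i − a_{v+i})/11:
  u_0 = 19/2;  a_2 = 4;  u_1 = (u_0 − 4)/11 = 1/2
  u_1 = 1/2;  a_3 = 6;  u_2 = (u_1 − 6)/11 = -1/2
Digits: (0, 0, 4, 6).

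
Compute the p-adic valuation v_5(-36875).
v_5(-36875) = 4

v_5(n) is the largest exponent k such that 5^k divides n. Factor out: -36875 = -5^4 · 59. (Sign doesn't affect v_p.) So v_5(-36875) = 4.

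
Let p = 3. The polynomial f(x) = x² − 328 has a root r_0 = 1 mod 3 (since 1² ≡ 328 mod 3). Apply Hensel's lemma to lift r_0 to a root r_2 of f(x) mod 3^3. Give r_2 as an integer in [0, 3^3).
r_2 = 25 (mod 27)

Hensel's recurrence: r_{i+1} = r_i − f(r_i)·(f′(r_i))^{-1} mod 3^{i+2}, with f′(x) = 2x. Iterate:
  r_0 = 1 (mod 3)
  r_1 = 7 (mod 9)
  r_2 = 25 (mod 27)
Final: r_2 = 25, and one checks f(r_2) ≡ 0 mod 3^3.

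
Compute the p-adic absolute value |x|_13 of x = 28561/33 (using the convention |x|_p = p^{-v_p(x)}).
|28561/33|_13 = 1/28561

Step 1 — compute v_13(x) by factoring powers of 13 out of the numerator and denominator: v_13(28561/33) = 4. Step 2 — apply |x|_p = p^{-v_p(x)} = 13^{-4} = 1/28561.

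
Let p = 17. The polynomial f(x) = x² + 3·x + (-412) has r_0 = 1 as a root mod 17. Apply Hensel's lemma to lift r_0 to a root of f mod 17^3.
r_2 = 834 (mod 4913)

Hensel: r_{i+1} = r_i − f(r_i)·(f′(r_i))^{-1} mod 17^{i+2}, f′(x) = 2x + 3. Iterate:
  r_0 = 1 (mod 17)
  r_1 = 256 (mod 289)
  r_2 = 834 (mod 4913)
Final: r = 834 satisfies f(r) ≡ 0 mod 17^3.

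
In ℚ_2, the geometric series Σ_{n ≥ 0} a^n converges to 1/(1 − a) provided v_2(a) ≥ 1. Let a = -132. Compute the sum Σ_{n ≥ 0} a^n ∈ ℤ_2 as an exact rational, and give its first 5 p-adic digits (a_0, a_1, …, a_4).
Σ a^n = 1/(1 − a) = 1/133;  first 5 digits = (1, 0, 1, 1, 0)

v_2(a) = 2 ≥ 1, so the series converges in ℤ_2 to 1/(1 − a) = 1/(1 − (-132)) = 1/133. Expand this rational in ℤ_2: compute digits iteratively via d_i = x_i mod 2, x_{i+1} = (x_i − d_i)/2. The first 5 digits are (1, 0, 1, 1, 0).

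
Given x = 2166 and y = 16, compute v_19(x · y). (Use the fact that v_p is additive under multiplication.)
v_19(34656) = 2

v_p(x) = 2 (factor: 2166 = 19^2 · 6); v_p(y) = 0 (factor: 16 = 19^0 · 16). Additivity: v_p(xy) = v_p(x) + v_p(y) = 2 + 0 = 2. (Direct check: xy = 34656 = 19^2 · (96).)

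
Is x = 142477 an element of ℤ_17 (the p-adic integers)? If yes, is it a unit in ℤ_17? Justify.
x ∈ ℤ_17 but not a unit; v_17(x) = 3 > 0

ℤ_17 = {x ∈ ℚ_17 : v_17(x) ≥ 0} and ℤ_17^× = {x ∈ ℤ_17 : v_17(x) = 0}. Here v_17(142477) = v_17(num) − v_17(den) = 3; compare against these criteria.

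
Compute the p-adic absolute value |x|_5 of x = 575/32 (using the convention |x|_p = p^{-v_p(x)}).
|575/32|_5 = 1/25

Step 1 — compute v_5(x) by factoring powers of 5 out of the numerator and denominator: v_5(575/32) = 2. Step 2 — apply |x|_p = p^{-v_p(x)} = 5^{-2} = 1/25.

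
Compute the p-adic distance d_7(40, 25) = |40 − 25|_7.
d_7(40, 25) = 1

Step 1 — x − y = 40 − 25 = 15. Step 2 — v_7(15) = 0 (factor: 15 = (7^0 · 15); the sign does not affect v_p). Step 3 — |x − y|_7 = 7^{0} = 1.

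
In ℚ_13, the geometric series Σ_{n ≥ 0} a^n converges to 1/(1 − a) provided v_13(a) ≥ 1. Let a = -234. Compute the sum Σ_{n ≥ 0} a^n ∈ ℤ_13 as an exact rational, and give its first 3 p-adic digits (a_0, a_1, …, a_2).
Σ a^n = 1/(1 − a) = 1/235;  first 3 digits = (1, 8, 10)

v_13(a) = 1 ≥ 1, so the series converges in ℤ_13 to 1/(1 − a) = 1/(1 − (-234)) = 1/235. Expand this rational in ℤ_13: compute digits iteratively via d_i = x_i mod 13, x_{i+1} = (x_i − d_i)/13. The first 3 digits are (1, 8, 10).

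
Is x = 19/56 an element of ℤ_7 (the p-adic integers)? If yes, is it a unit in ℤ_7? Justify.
x ∉ ℤ_7 (v_7(x) = -1 < 0)

ℤ_7 = {x ∈ ℚ_7 : v_7(x) ≥ 0} and ℤ_7^× = {x ∈ ℤ_7 : v_7(x) = 0}. Here v_7(19/56) = v_7(num) − v_7(den) = -1; compare against these criteria.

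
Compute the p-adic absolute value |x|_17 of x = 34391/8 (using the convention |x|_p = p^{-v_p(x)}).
|34391/8|_17 = 1/4913

Step 1 — compute v_17(x) by factoring powers of 17 out of the numerator and denominator: v_17(34391/8) = 3. Step 2 — apply |x|_p = p^{-v_p(x)} = 17^{-3} = 1/4913.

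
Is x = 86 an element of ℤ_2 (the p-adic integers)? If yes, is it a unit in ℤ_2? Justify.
x ∈ ℤ_2 but not a unit; v_2(x) = 1 > 0

ℤ_2 = {x ∈ ℚ_2 : v_2(x) ≥ 0} and ℤ_2^× = {x ∈ ℤ_2 : v_2(x) = 0}. Here v_2(86) = v_2(num) − v_2(den) = 1; compare against these criteria.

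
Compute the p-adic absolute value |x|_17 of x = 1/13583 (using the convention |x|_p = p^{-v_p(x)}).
|1/13583|_17 = 289

Step 1 — compute v_17(x) by factoring powers of 17 out of the numerator and denominator: v_17(1/13583) = -2. Step 2 — apply |x|_p = p^{-v_p(x)} = 17^{2} = 289.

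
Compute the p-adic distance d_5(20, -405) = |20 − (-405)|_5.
d_5(20, -405) = 1/25

Step 1 — x − y = 20 − (-405) = 425. Step 2 — v_5(425) = 2 (factor: 425 = (5^2 · 17); the sign does not affect v_p). Step 3 — |x − y|_5 = 5^{-2} = 1/25.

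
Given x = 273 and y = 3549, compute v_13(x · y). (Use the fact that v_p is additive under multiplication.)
v_13(968877) = 3

v_p(x) = 1 (factor: 273 = 13^1 · 21); v_p(y) = 2 (factor: 3549 = 13^2 · 21). Additivity: v_p(xy) = v_p(x) + v_p(y) = 1 + 2 = 3. (Direct check: xy = 968877 = 13^3 · (441).)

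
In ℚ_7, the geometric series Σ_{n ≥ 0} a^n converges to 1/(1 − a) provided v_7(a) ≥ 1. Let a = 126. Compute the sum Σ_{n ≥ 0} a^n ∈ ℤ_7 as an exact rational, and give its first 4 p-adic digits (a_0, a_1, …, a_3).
Σ a^n = 1/(1 − a) = -1/125;  first 4 digits = (1, 4, 4, 5)

v_7(a) = 1 ≥ 1, so the series converges in ℤ_7 to 1/(1 − a) = 1/(1 − 126) = -1/125. Expand this rational in ℤ_7: compute digits iteratively via d_i = x_i mod 7, x_{i+1} = (x_i − d_i)/7. The first 4 digits are (1, 4, 4, 5).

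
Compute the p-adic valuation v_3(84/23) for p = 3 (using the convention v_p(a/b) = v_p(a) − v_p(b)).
v_3(84/23) = 1

Factor powers of 3 from the numerator and denominator of the reduced fraction: 84 = 3^1 · 28 and 23 = 3^0 · 23. Apply v_p(a/b) = v_p(a) − v_p(b): v_3(84/23) = 1 − 0 = 1.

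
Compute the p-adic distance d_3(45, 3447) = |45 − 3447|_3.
d_3(45, 3447) = 1/243

Step 1 — x − y = 45 − 3447 = -3402. Step 2 — v_3(-3402) = 5 (factor: -3402 = −(3^5 · 14); the sign does not affect v_p). Step 3 — |x − y|_3 = 3^{-5} = 1/243.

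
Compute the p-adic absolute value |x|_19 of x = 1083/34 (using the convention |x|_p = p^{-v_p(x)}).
|1083/34|_19 = 1/361

Step 1 — compute v_19(x) by factoring powers of 19 out of the numerator and denominator: v_19(1083/34) = 2. Step 2 — apply |x|_p = p^{-v_p(x)} = 19^{-2} = 1/361.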